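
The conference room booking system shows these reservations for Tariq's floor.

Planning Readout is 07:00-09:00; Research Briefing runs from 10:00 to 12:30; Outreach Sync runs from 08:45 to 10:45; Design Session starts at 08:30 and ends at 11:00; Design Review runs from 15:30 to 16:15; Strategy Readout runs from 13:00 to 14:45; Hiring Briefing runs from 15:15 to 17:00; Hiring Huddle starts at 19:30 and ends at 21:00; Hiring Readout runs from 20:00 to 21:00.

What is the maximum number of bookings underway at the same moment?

3

Sort all start/end points and keep a running count:
07:00 start Planning Readout → 1
08:30 start Design Session → 2
08:45 start Outreach Sync → 3
09:00 end Planning Readout → 2
10:00 start Research Briefing → 3
10:45 end Outreach Sync → 2
11:00 end Design Session → 1
12:30 end Research Briefing → 0
13:00 start Strategy Readout → 1
14:45 end Strategy Readout → 0
15:15 start Hiring Briefing → 1
15:30 start Design Review → 2
16:15 end Design Review → 1
17:00 end Hiring Briefing → 0
19:30 start Hiring Huddle → 1
20:00 start Hiring Readout → 2
21:00 end Hiring Huddle → 1
21:00 end Hiring Readout → 0
Peak is 3, at 08:45 (Design Session, Outreach Sync, Planning Readout).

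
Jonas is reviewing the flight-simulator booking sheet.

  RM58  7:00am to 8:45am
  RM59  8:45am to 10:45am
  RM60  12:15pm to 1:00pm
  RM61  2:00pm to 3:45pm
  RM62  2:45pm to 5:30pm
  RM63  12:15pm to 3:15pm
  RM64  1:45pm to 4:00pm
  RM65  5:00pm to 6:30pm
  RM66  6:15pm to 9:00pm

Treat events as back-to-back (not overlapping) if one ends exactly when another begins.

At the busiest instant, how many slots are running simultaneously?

Sweep the timeline, counting +1 at each start and −1 at each end (ends before starts at a tie):
7:00am start RM58 → 1
8:45am end RM58 → 0
8:45am start RM59 → 1
10:45am end RM59 → 0
12:15pm start RM60 → 1
12:15pm start RM63 → 2
1:00pm end RM60 → 1
1:45pm start RM64 → 2
2:00pm start RM61 → 3
2:45pm start RM62 → 4
3:15pm end RM63 → 3
3:45pm end RM61 → 2
4:00pm end RM64 → 1
5:00pm start RM65 → 2
5:30pm end RM62 → 1
6:15pm start RM66 → 2
6:30pm end RM65 → 1
9:00pm end RM66 → 0
Peak is 4, at 2:45pm (RM61, RM62, RM63, RM64).

4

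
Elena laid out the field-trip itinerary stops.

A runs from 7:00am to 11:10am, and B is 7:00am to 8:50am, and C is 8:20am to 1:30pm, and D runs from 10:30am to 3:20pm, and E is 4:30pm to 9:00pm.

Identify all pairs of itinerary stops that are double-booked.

A & B, A & C, A & D, B & C, C & D

Sorted by start: A, B, C, D, E.
B starts before A ends → A and B overlap.
C starts before A ends → A and C overlap.
D starts before A ends → A and D overlap.
E starts after A ends.
C starts before B ends → B and C overlap.
D starts after B ends — done with B.
D starts before C ends → C and D overlap.
E starts after C ends.
E starts after D ends.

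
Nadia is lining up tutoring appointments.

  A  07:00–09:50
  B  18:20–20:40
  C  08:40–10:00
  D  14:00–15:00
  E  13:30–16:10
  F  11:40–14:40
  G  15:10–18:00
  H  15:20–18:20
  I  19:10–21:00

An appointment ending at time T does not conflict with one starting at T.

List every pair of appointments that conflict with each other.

Sorted by start: A, C, F, E, D, G, H, B, I.
C starts before A ends → A and C overlap.
F starts after A ends — done with A.
F starts after C ends — done with C.
E starts before F ends → F and E overlap.
D starts before F ends → F and D overlap.
G starts after F ends — done with F.
D starts before E ends → E and D overlap.
G starts before E ends → E and G overlap.
H starts before E ends → E and H overlap.
B starts after E ends — done with E.
G starts after D ends — done with D.
H starts before G ends → G and H overlap.
B starts after G ends — done with G.
B starts exactly when H ends (back-to-back, no overlap) — done with H.
I starts before B ends → B and I overlap.

A & C, B & I, D & E, D & F, E & F, E & G, E & H, G & H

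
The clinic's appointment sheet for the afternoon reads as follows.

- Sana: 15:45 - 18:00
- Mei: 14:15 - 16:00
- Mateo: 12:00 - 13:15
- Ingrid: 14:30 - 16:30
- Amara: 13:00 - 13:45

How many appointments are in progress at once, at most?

3

Walk through starts and ends in time order (an end at T is processed before a start at T):
12:00 start Mateo → 1
13:00 start Amara → 2
13:15 end Mateo → 1
13:45 end Amara → 0
14:15 start Mei → 1
14:30 start Ingrid → 2
15:45 start Sana → 3
16:00 end Mei → 2
16:30 end Ingrid → 1
18:00 end Sana → 0
Peak is 3, at 15:45 (Ingrid, Mei, Sana).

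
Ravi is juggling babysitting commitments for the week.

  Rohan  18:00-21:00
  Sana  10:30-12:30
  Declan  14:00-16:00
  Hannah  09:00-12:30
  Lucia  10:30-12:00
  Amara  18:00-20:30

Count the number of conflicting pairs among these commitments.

Sorted by start: Hannah, Lucia, Sana, Declan, Rohan, Amara.
Lucia starts before Hannah ends → Hannah and Lucia overlap.
Sana starts before Hannah ends → Hannah and Sana overlap.
Declan starts after Hannah ends; Hannah is clear from here.
Sana starts before Lucia ends → Lucia and Sana overlap.
Declan starts after Lucia ends; Lucia is clear from here.
Declan starts after Sana ends; Sana is clear from here.
Rohan starts after Declan ends; Declan is clear from here.
Amara starts before Rohan ends → Rohan and Amara overlap.
Overlapping pairs: Amara & Rohan, Hannah & Lucia, Hannah & Sana, Lucia & Sana — 4 in total.

4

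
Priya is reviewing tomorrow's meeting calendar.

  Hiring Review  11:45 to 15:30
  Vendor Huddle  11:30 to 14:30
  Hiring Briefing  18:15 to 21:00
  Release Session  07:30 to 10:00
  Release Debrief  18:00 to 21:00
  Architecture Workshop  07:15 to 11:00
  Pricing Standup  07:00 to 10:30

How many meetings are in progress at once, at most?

Sort all start/end points and keep a running count:
07:00 start Pricing Standup → 1
07:15 start Architecture Workshop → 2
07:30 start Release Session → 3
10:00 end Release Session → 2
10:30 end Pricing Standup → 1
11:00 end Architecture Workshop → 0
11:30 start Vendor Huddle → 1
11:45 start Hiring Review → 2
14:30 end Vendor Huddle → 1
15:30 end Hiring Review → 0
18:00 start Release Debrief → 1
18:15 start Hiring Briefing → 2
21:00 end Hiring Briefing → 1
21:00 end Release Debrief → 0
Peak is 3, at 07:30 (Architecture Workshop, Pricing Standup, Release Session).

3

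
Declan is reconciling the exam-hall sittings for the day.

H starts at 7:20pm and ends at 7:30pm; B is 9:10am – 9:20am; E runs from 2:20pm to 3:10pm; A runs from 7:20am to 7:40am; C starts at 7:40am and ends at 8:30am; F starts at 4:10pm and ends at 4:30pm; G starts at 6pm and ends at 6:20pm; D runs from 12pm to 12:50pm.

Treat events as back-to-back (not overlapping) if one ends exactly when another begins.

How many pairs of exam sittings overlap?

Sorted by start: A, C, B, D, E, F, G, H.
C starts exactly when A ends (back-to-back, no overlap) — done with A.
B starts after C ends — done with C.
D starts after B ends — done with B.
E starts after D ends — done with D.
F starts after E ends — done with E.
G starts after F ends — done with F.
H starts after G ends.
No pair overlaps.

0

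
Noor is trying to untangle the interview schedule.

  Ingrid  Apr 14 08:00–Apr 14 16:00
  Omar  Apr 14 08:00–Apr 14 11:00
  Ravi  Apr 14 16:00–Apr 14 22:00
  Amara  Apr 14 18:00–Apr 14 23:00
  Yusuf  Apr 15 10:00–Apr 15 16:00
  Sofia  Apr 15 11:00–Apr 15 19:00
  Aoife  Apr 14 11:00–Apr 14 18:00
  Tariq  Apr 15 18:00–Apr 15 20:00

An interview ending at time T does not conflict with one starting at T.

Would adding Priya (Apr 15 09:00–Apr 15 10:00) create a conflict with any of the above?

No — it doesn't clash with anything

Ingrid: ends Apr 14 16:00 at or before Priya starts Apr 15 09:00 → clear.
Omar: ends Apr 14 11:00 at or before Priya starts Apr 15 09:00 → clear.
Aoife: ends Apr 14 18:00 at or before Priya starts Apr 15 09:00 → clear.
Ravi: ends Apr 14 22:00 at or before Priya starts Apr 15 09:00 → clear.
Amara: ends Apr 14 23:00 at or before Priya starts Apr 15 09:00 → clear.
Yusuf: starts Apr 15 10:00 at or after Priya ends Apr 15 10:00 → clear.
Sofia: starts Apr 15 11:00 at or after Priya ends Apr 15 10:00 → clear.
Tariq: starts Apr 15 18:00 at or after Priya ends Apr 15 10:00 → clear.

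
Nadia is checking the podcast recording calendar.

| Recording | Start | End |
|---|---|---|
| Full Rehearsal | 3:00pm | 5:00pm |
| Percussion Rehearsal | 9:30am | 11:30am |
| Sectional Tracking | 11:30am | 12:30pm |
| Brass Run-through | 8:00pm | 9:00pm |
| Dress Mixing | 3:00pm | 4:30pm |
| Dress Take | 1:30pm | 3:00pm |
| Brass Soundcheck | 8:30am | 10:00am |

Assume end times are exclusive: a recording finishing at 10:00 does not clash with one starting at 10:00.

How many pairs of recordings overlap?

2

Sorted by start: Brass Soundcheck, Percussion Rehearsal, Sectional Tracking, Dress Take, Full Rehearsal, Dress Mixing, Brass Run-through.
Percussion Rehearsal starts before Brass Soundcheck ends → Brass Soundcheck and Percussion Rehearsal overlap.
Sectional Tracking starts after Brass Soundcheck ends; Brass Soundcheck is clear from here.
Sectional Tracking starts exactly when Percussion Rehearsal ends (back-to-back, no overlap); Percussion Rehearsal is clear from here.
Dress Take starts after Sectional Tracking ends; Sectional Tracking is clear from here.
Full Rehearsal starts exactly when Dress Take ends (back-to-back, no overlap); Dress Take is clear from here.
Dress Mixing starts before Full Rehearsal ends → Full Rehearsal and Dress Mixing overlap.
Brass Run-through starts after Full Rehearsal ends.
Brass Run-through starts after Dress Mixing ends.
Overlapping pairs: Brass Soundcheck & Percussion Rehearsal, Dress Mixing & Full Rehearsal — 2 in total.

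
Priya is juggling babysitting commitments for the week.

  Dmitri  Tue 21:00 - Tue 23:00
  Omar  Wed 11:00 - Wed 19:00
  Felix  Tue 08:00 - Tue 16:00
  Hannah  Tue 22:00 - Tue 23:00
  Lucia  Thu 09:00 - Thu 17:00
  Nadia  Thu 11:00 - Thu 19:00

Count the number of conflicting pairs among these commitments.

2

Sorted by start: Felix, Dmitri, Hannah, Omar, Lucia, Nadia.
Dmitri starts after Felix ends, so Felix has no further overlaps.
Hannah starts before Dmitri ends → Dmitri and Hannah overlap.
Omar starts after Dmitri ends, so Dmitri has no further overlaps.
Omar starts after Hannah ends, so Hannah has no further overlaps.
Lucia starts after Omar ends, so Omar has no further overlaps.
Nadia starts before Lucia ends → Lucia and Nadia overlap.
Overlapping pairs: Dmitri & Hannah, Lucia & Nadia — 2 in total.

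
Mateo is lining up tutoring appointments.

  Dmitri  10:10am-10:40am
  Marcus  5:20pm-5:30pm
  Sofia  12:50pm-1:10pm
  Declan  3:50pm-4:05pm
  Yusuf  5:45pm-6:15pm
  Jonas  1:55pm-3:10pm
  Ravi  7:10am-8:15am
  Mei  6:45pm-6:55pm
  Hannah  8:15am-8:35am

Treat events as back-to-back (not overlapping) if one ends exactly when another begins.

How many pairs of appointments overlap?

0

Sorted by start: Ravi, Hannah, Dmitri, Sofia, Jonas, Declan, Marcus, Yusuf, Mei.
Hannah starts exactly when Ravi ends (back-to-back, no overlap), so nothing later overlaps Ravi either.
Dmitri starts after Hannah ends, so nothing later overlaps Hannah either.
Sofia starts after Dmitri ends, so nothing later overlaps Dmitri either.
Jonas starts after Sofia ends, so nothing later overlaps Sofia either.
Declan starts after Jonas ends, so nothing later overlaps Jonas either.
Marcus starts after Declan ends, so nothing later overlaps Declan either.
Yusuf starts after Marcus ends, so nothing later overlaps Marcus either.
Mei starts after Yusuf ends.
No pair overlaps.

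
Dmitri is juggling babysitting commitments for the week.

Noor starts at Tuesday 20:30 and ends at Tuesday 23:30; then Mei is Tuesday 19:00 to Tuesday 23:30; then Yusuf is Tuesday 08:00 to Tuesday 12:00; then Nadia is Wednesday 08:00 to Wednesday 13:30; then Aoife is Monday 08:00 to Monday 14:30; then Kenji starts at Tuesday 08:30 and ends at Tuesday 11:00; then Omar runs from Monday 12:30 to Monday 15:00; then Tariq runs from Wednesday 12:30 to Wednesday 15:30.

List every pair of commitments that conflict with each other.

Sorted by start: Aoife, Omar, Yusuf, Kenji, Mei, Noor, Nadia, Tariq.
Omar starts before Aoife ends → Aoife and Omar overlap.
Yusuf starts after Aoife ends — done with Aoife.
Yusuf starts after Omar ends — done with Omar.
Kenji starts before Yusuf ends → Yusuf and Kenji overlap.
Mei starts after Yusuf ends — done with Yusuf.
Mei starts after Kenji ends — done with Kenji.
Noor starts before Mei ends → Mei and Noor overlap.
Nadia starts after Mei ends — done with Mei.
Nadia starts after Noor ends — done with Noor.
Tariq starts before Nadia ends → Nadia and Tariq overlap.

Aoife & Omar, Kenji & Yusuf, Mei & Noor, Nadia & Tariq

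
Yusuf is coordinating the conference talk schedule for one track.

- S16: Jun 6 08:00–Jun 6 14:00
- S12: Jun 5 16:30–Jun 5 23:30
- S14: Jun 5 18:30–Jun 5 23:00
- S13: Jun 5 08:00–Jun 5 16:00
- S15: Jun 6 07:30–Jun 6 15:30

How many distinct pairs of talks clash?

2

Sorted by start: S13, S12, S14, S15, S16.
S12 starts after S13 ends; S13 is clear from here.
S14 starts before S12 ends → S12 and S14 overlap.
S15 starts after S12 ends; S12 is clear from here.
S15 starts after S14 ends; S14 is clear from here.
S16 starts before S15 ends → S15 and S16 overlap.
Overlapping pairs: S12 & S14, S15 & S16 — 2 in total.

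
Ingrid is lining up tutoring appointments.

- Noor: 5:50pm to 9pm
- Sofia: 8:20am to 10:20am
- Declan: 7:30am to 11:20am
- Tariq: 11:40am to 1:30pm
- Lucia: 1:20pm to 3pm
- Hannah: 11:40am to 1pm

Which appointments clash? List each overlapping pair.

Declan & Sofia, Hannah & Tariq, Lucia & Tariq

Sorted by start: Declan, Sofia, Tariq, Hannah, Lucia, Noor.
Sofia starts before Declan ends → Declan and Sofia overlap.
Tariq starts after Declan ends, so nothing later overlaps Declan either.
Tariq starts after Sofia ends, so nothing later overlaps Sofia either.
Hannah starts before Tariq ends → Tariq and Hannah overlap.
Lucia starts before Tariq ends → Tariq and Lucia overlap.
Noor starts after Tariq ends.
Lucia starts after Hannah ends, so nothing later overlaps Hannah either.
Noor starts after Lucia ends.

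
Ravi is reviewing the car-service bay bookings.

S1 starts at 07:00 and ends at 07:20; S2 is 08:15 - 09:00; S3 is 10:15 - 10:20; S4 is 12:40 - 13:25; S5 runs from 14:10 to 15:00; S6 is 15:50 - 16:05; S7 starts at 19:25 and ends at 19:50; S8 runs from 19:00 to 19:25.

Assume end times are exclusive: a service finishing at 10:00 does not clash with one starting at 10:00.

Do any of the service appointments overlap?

No

Check each pair: they overlap iff neither finishes before the other starts.
Sorted by start: S1, S2, S3, S4, S5, S6, S8, S7.
S2 starts after S1 ends, so nothing later overlaps S1 either.
S3 starts after S2 ends, so nothing later overlaps S2 either.
S4 starts after S3 ends, so nothing later overlaps S3 either.
S5 starts after S4 ends, so nothing later overlaps S4 either.
S6 starts after S5 ends, so nothing later overlaps S5 either.
S8 starts after S6 ends, so nothing later overlaps S6 either.
S7 starts exactly when S8 ends (back-to-back, no overlap).
Every pair is clear; the schedule has no overlaps.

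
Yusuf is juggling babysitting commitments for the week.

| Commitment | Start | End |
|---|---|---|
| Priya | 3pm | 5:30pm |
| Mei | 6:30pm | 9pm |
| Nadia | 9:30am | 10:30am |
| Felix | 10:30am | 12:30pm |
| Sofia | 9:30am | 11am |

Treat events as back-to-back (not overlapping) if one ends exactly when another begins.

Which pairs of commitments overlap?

Two intervals overlap when each starts before the other ends.
Sorted by start: Nadia, Sofia, Felix, Priya, Mei.
Sofia starts before Nadia ends → Nadia and Sofia overlap.
Felix starts exactly when Nadia ends (back-to-back, no overlap), so Nadia has no further overlaps.
Felix starts before Sofia ends → Sofia and Felix overlap.
Priya starts after Sofia ends, so Sofia has no further overlaps.
Priya starts after Felix ends, so Felix has no further overlaps.
Mei starts after Priya ends.

Felix & Sofia, Nadia & Sofia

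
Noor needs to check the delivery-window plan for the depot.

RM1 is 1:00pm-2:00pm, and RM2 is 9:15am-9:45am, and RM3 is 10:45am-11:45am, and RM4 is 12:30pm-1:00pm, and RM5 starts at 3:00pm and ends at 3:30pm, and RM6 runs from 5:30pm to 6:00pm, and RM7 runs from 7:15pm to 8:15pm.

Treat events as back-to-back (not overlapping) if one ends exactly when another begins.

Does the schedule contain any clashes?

Check each pair: they overlap iff neither finishes before the other starts.
Sorted by start: RM2, RM3, RM4, RM1, RM5, RM6, RM7.
RM3 starts after RM2 ends; RM2 is clear from here.
RM4 starts after RM3 ends; RM3 is clear from here.
RM1 starts exactly when RM4 ends (back-to-back, no overlap); RM4 is clear from here.
RM5 starts after RM1 ends; RM1 is clear from here.
RM6 starts after RM5 ends; RM5 is clear from here.
RM7 starts after RM6 ends.
Every pair is clear; the schedule has no overlaps.

No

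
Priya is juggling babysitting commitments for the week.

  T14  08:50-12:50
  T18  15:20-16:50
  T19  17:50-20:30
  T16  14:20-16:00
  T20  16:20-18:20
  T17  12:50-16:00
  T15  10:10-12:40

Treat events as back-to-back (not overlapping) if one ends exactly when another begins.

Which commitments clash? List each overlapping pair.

T14 & T15, T16 & T17, T16 & T18, T17 & T18, T18 & T20, T19 & T20

Sorted by start: T14, T15, T17, T16, T18, T20, T19.
T15 starts before T14 ends → T14 and T15 overlap.
T17 starts exactly when T14 ends (back-to-back, no overlap) — done with T14.
T17 starts after T15 ends — done with T15.
T16 starts before T17 ends → T17 and T16 overlap.
T18 starts before T17 ends → T17 and T18 overlap.
T20 starts after T17 ends — done with T17.
T18 starts before T16 ends → T16 and T18 overlap.
T20 starts after T16 ends — done with T16.
T20 starts before T18 ends → T18 and T20 overlap.
T19 starts after T18 ends.
T19 starts before T20 ends → T20 and T19 overlap.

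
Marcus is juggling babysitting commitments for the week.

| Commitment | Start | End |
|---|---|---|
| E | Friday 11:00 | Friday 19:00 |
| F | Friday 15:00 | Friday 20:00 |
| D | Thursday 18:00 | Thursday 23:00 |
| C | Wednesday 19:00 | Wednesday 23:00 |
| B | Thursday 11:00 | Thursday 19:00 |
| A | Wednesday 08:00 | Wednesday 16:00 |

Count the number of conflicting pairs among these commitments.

2

Sorted by start: A, C, B, D, E, F.
C starts after A ends; A is clear from here.
B starts after C ends; C is clear from here.
D starts before B ends → B and D overlap.
E starts after B ends; B is clear from here.
E starts after D ends; D is clear from here.
F starts before E ends → E and F overlap.
Overlapping pairs: B & D, E & F — 2 in total.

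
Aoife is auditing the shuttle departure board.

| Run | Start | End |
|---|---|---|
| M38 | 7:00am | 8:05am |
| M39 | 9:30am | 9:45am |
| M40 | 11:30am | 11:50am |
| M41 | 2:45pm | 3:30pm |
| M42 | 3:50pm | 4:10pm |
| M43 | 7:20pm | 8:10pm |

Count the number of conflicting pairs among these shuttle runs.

0

Two intervals overlap when each starts before the other ends.
Sorted by start: M38, M39, M40, M41, M42, M43.
M39 starts after M38 ends — done with M38.
M40 starts after M39 ends — done with M39.
M41 starts after M40 ends — done with M40.
M42 starts after M41 ends — done with M41.
M43 starts after M42 ends.
No pair overlaps.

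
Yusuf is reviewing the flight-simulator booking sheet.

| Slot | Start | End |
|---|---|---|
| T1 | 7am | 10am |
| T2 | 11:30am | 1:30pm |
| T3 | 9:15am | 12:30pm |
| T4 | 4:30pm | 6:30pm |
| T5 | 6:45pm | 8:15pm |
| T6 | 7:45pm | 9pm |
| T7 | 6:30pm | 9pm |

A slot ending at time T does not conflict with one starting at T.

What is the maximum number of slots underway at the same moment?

Sort all start/end points and keep a running count:
7am start T1 → 1
9:15am start T3 → 2
10am end T1 → 1
11:30am start T2 → 2
12:30pm end T3 → 1
1:30pm end T2 → 0
4:30pm start T4 → 1
6:30pm end T4 → 0
6:30pm start T7 → 1
6:45pm start T5 → 2
7:45pm start T6 → 3
8:15pm end T5 → 2
9pm end T6 → 1
9pm end T7 → 0
Peak is 3, at 7:45pm (T5, T6, T7).

3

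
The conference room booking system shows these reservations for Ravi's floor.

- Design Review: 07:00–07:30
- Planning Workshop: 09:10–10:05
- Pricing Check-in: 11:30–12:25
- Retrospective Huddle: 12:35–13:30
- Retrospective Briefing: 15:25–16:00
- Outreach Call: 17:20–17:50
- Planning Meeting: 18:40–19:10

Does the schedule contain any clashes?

Sorted by start: Design Review, Planning Workshop, Pricing Check-in, Retrospective Huddle, Retrospective Briefing, Outreach Call, Planning Meeting.
Planning Workshop starts after Design Review ends; Design Review is clear from here.
Pricing Check-in starts after Planning Workshop ends; Planning Workshop is clear from here.
Retrospective Huddle starts after Pricing Check-in ends; Pricing Check-in is clear from here.
Retrospective Briefing starts after Retrospective Huddle ends; Retrospective Huddle is clear from here.
Outreach Call starts after Retrospective Briefing ends; Retrospective Briefing is clear from here.
Planning Meeting starts after Outreach Call ends.
Every pair is clear; the schedule has no overlaps.

No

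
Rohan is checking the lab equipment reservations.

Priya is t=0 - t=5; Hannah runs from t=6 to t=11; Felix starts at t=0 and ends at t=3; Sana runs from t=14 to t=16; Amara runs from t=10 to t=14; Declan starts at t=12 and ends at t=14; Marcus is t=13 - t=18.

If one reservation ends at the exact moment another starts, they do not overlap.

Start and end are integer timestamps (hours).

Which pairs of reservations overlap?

Sorted by start: Priya, Felix, Hannah, Amara, Declan, Marcus, Sana.
Felix starts before Priya ends → Priya and Felix overlap.
Hannah starts after Priya ends, so Priya has no further overlaps.
Hannah starts after Felix ends, so Felix has no further overlaps.
Amara starts before Hannah ends → Hannah and Amara overlap.
Declan starts after Hannah ends, so Hannah has no further overlaps.
Declan starts before Amara ends → Amara and Declan overlap.
Marcus starts before Amara ends → Amara and Marcus overlap.
Sana starts exactly when Amara ends (back-to-back, no overlap).
Marcus starts before Declan ends → Declan and Marcus overlap.
Sana starts exactly when Declan ends (back-to-back, no overlap).
Sana starts before Marcus ends → Marcus and Sana overlap.

Amara & Declan, Amara & Hannah, Amara & Marcus, Declan & Marcus, Felix & Priya, Marcus & Sana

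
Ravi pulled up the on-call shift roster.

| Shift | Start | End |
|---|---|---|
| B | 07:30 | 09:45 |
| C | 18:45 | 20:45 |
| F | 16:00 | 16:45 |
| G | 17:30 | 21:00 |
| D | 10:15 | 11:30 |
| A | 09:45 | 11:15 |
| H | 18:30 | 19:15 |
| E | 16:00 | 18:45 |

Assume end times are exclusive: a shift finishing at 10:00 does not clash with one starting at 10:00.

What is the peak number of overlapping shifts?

Sweep the timeline, counting +1 at each start and −1 at each end (ends before starts at a tie):
07:30 start B → 1
09:45 end B → 0
09:45 start A → 1
10:15 start D → 2
11:15 end A → 1
11:30 end D → 0
16:00 start E → 1
16:00 start F → 2
16:45 end F → 1
17:30 start G → 2
18:30 start H → 3
18:45 end E → 2
18:45 start C → 3
19:15 end H → 2
20:45 end C → 1
21:00 end G → 0
Peak is 3, at 18:30 (E, G, H).

3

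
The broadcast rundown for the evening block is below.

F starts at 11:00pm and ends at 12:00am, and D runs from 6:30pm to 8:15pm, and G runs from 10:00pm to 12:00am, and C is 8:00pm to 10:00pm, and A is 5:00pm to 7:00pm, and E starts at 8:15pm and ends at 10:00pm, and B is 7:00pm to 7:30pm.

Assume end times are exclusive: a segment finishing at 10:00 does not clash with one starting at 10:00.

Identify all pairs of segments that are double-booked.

Sorted by start: A, D, B, C, E, G, F.
D starts before A ends → A and D overlap.
B starts exactly when A ends (back-to-back, no overlap), so A has no further overlaps.
B starts before D ends → D and B overlap.
C starts before D ends → D and C overlap.
E starts exactly when D ends (back-to-back, no overlap), so D has no further overlaps.
C starts after B ends, so B has no further overlaps.
E starts before C ends → C and E overlap.
G starts exactly when C ends (back-to-back, no overlap), so C has no further overlaps.
G starts exactly when E ends (back-to-back, no overlap), so E has no further overlaps.
F starts before G ends → G and F overlap.

A & D, B & D, C & D, C & E, F & G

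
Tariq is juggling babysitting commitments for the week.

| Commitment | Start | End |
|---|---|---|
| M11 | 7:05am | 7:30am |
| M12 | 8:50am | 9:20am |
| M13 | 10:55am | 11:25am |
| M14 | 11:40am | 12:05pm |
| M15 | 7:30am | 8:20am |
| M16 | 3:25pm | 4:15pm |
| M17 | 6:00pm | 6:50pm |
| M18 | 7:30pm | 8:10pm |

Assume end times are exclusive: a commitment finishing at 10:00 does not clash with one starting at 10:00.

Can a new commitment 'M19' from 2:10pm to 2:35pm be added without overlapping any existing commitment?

M11: ends 7:30am at or before M19 starts 2:10pm → clear.
M15: ends 8:20am at or before M19 starts 2:10pm → clear.
M12: ends 9:20am at or before M19 starts 2:10pm → clear.
M13: ends 11:25am at or before M19 starts 2:10pm → clear.
M14: ends 12:05pm at or before M19 starts 2:10pm → clear.
M16: starts 3:25pm at or after M19 ends 2:35pm → clear.
M17: starts 6:00pm at or after M19 ends 2:35pm → clear.
M18: starts 7:30pm at or after M19 ends 2:35pm → clear.

Yes — the slot is free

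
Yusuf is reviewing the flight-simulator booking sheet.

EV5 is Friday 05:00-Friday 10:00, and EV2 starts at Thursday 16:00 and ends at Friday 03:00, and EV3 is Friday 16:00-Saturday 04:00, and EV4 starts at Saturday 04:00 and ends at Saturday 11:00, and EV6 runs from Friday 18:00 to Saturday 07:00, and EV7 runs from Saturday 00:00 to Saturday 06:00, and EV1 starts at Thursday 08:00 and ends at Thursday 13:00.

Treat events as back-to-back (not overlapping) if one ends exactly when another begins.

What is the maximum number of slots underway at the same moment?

3

Sweep the timeline, counting +1 at each start and −1 at each end (ends before starts at a tie):
Thursday 08:00 start EV1 → 1
Thursday 13:00 end EV1 → 0
Thursday 16:00 start EV2 → 1
Friday 03:00 end EV2 → 0
Friday 05:00 start EV5 → 1
Friday 10:00 end EV5 → 0
Friday 16:00 start EV3 → 1
Friday 18:00 start EV6 → 2
Saturday 00:00 start EV7 → 3
Saturday 04:00 end EV3 → 2
Saturday 04:00 start EV4 → 3
Saturday 06:00 end EV7 → 2
Saturday 07:00 end EV6 → 1
Saturday 11:00 end EV4 → 0
Peak is 3, at Saturday 00:00 (EV3, EV6, EV7).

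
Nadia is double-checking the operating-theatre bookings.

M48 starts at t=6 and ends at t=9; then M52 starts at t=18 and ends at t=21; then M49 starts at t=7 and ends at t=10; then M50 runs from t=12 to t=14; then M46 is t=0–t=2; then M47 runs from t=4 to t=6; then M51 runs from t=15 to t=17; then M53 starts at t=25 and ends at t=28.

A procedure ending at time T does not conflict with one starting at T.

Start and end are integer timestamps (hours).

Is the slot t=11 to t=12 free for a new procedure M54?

M46: ends t=2 at or before M54 starts t=11 → clear.
M47: ends t=6 at or before M54 starts t=11 → clear.
M48: ends t=9 at or before M54 starts t=11 → clear.
M49: ends t=10 at or before M54 starts t=11 → clear.
M50: starts t=12 at or after M54 ends t=12 → clear.
M51: starts t=15 at or after M54 ends t=12 → clear.
M52: starts t=18 at or after M54 ends t=12 → clear.
M53: starts t=25 at or after M54 ends t=12 → clear.

Yes — the slot is free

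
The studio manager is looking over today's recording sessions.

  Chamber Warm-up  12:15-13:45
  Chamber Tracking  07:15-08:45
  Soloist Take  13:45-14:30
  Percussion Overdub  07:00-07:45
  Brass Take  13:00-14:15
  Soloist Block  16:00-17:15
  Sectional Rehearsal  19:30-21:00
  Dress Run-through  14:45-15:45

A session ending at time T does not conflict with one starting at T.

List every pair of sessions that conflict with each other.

Sorted by start: Percussion Overdub, Chamber Tracking, Chamber Warm-up, Brass Take, Soloist Take, Dress Run-through, Soloist Block, Sectional Rehearsal.
Chamber Tracking starts before Percussion Overdub ends → Percussion Overdub and Chamber Tracking overlap.
Chamber Warm-up starts after Percussion Overdub ends — done with Percussion Overdub.
Chamber Warm-up starts after Chamber Tracking ends — done with Chamber Tracking.
Brass Take starts before Chamber Warm-up ends → Chamber Warm-up and Brass Take overlap.
Soloist Take starts exactly when Chamber Warm-up ends (back-to-back, no overlap) — done with Chamber Warm-up.
Soloist Take starts before Brass Take ends → Brass Take and Soloist Take overlap.
Dress Run-through starts after Brass Take ends — done with Brass Take.
Dress Run-through starts after Soloist Take ends — done with Soloist Take.
Soloist Block starts after Dress Run-through ends — done with Dress Run-through.
Sectional Rehearsal starts after Soloist Block ends.

Brass Take & Chamber Warm-up, Brass Take & Soloist Take, Chamber Tracking & Percussion Overdub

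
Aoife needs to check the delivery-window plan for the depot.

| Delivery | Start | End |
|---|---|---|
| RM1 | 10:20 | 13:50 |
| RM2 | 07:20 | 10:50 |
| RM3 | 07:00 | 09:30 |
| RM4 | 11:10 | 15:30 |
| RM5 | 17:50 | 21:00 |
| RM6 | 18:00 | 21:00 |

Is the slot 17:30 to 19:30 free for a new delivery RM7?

No — it overlaps RM5, RM6

RM3: ends 09:30 at or before RM7 starts 17:30 → clear.
RM2: ends 10:50 at or before RM7 starts 17:30 → clear.
RM1: ends 13:50 at or before RM7 starts 17:30 → clear.
RM4: ends 15:30 at or before RM7 starts 17:30 → clear.
RM5: starts 17:50 before RM7 ends 19:30, and ends 21:00 after RM7 starts 17:30 → overlap.
RM6: starts 18:00 before RM7 ends 19:30, and ends 21:00 after RM7 starts 17:30 → overlap.
RM7 overlaps RM5, RM6.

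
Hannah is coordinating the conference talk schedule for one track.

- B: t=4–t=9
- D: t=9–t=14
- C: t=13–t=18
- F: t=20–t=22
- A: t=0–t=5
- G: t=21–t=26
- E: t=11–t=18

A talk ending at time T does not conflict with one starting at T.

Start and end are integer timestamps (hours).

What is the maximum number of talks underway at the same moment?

3

Walk through starts and ends in time order (an end at T is processed before a start at T):
t=0 start A → 1
t=4 start B → 2
t=5 end A → 1
t=9 end B → 0
t=9 start D → 1
t=11 start E → 2
t=13 start C → 3
t=14 end D → 2
t=18 end C → 1
t=18 end E → 0
t=20 start F → 1
t=21 start G → 2
t=22 end F → 1
t=26 end G → 0
Peak is 3, at t=13 (C, D, E).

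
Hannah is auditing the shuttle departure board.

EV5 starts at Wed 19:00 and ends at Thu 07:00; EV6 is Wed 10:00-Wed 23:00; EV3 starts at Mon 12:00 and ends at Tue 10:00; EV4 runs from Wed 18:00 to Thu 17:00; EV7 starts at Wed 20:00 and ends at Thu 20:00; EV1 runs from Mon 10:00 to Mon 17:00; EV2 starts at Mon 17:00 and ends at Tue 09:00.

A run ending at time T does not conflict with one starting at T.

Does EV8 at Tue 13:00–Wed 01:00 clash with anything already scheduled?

EV1: ends Mon 17:00 at or before EV8 starts Tue 13:00 → clear.
EV3: ends Tue 10:00 at or before EV8 starts Tue 13:00 → clear.
EV2: ends Tue 09:00 at or before EV8 starts Tue 13:00 → clear.
EV6: starts Wed 10:00 at or after EV8 ends Wed 01:00 → clear.
EV4: starts Wed 18:00 at or after EV8 ends Wed 01:00 → clear.
EV5: starts Wed 19:00 at or after EV8 ends Wed 01:00 → clear.
EV7: starts Wed 20:00 at or after EV8 ends Wed 01:00 → clear.

No — it doesn't clash with anything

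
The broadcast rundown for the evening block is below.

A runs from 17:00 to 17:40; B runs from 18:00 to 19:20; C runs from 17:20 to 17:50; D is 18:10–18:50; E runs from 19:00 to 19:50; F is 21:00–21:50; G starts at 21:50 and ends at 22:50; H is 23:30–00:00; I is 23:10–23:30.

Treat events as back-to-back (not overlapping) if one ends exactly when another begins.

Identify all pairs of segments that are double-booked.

A & C, B & D, B & E

Sorted by start: A, C, B, D, E, F, G, I, H.
C starts before A ends → A and C overlap.
B starts after A ends, so nothing later overlaps A either.
B starts after C ends, so nothing later overlaps C either.
D starts before B ends → B and D overlap.
E starts before B ends → B and E overlap.
F starts after B ends, so nothing later overlaps B either.
E starts after D ends, so nothing later overlaps D either.
F starts after E ends, so nothing later overlaps E either.
G starts exactly when F ends (back-to-back, no overlap), so nothing later overlaps F either.
I starts after G ends, so nothing later overlaps G either.
H starts exactly when I ends (back-to-back, no overlap).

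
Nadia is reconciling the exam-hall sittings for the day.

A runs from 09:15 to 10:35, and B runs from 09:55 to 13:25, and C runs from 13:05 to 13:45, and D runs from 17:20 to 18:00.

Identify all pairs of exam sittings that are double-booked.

Sorted by start: A, B, C, D.
B starts before A ends → A and B overlap.
C starts after A ends; A is clear from here.
C starts before B ends → B and C overlap.
D starts after B ends.
D starts after C ends.

A & B, B & C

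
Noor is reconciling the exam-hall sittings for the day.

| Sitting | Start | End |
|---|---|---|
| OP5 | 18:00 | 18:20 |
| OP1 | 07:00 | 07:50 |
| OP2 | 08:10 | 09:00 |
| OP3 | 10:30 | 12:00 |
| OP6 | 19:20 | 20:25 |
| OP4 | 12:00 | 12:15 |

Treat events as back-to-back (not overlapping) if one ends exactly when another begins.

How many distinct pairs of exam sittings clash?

Sorted by start: OP1, OP2, OP3, OP4, OP5, OP6.
OP2 starts after OP1 ends — done with OP1.
OP3 starts after OP2 ends — done with OP2.
OP4 starts exactly when OP3 ends (back-to-back, no overlap) — done with OP3.
OP5 starts after OP4 ends — done with OP4.
OP6 starts after OP5 ends.
No pair overlaps.

0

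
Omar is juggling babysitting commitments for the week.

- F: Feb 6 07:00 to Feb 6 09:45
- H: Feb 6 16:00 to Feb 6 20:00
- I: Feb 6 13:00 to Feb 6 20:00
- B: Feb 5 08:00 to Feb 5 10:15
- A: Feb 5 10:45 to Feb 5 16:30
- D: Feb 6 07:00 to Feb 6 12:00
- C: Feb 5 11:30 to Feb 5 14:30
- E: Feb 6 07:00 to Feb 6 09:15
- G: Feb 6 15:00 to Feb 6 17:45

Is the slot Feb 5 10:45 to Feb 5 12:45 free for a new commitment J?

No — it overlaps A, C

B: ends Feb 5 10:15 at or before J starts Feb 5 10:45 → clear.
A: starts Feb 5 10:45 before J ends Feb 5 12:45, and ends Feb 5 16:30 after J starts Feb 5 10:45 → overlap.
C: starts Feb 5 11:30 before J ends Feb 5 12:45, and ends Feb 5 14:30 after J starts Feb 5 10:45 → overlap.
D: starts Feb 6 07:00 at or after J ends Feb 5 12:45 → clear.
E: starts Feb 6 07:00 at or after J ends Feb 5 12:45 → clear.
F: starts Feb 6 07:00 at or after J ends Feb 5 12:45 → clear.
I: starts Feb 6 13:00 at or after J ends Feb 5 12:45 → clear.
G: starts Feb 6 15:00 at or after J ends Feb 5 12:45 → clear.
H: starts Feb 6 16:00 at or after J ends Feb 5 12:45 → clear.
J overlaps A, C.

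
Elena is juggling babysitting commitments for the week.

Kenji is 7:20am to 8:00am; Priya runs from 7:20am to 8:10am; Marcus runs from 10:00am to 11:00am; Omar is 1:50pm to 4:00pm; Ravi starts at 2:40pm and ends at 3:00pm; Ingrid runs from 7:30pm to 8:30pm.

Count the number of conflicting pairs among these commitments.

Sorted by start: Kenji, Priya, Marcus, Omar, Ravi, Ingrid.
Priya starts before Kenji ends → Kenji and Priya overlap.
Marcus starts after Kenji ends, so nothing later overlaps Kenji either.
Marcus starts after Priya ends, so nothing later overlaps Priya either.
Omar starts after Marcus ends, so nothing later overlaps Marcus either.
Ravi starts before Omar ends → Omar and Ravi overlap.
Ingrid starts after Omar ends.
Ingrid starts after Ravi ends.
Overlapping pairs: Kenji & Priya, Omar & Ravi — 2 in total.

2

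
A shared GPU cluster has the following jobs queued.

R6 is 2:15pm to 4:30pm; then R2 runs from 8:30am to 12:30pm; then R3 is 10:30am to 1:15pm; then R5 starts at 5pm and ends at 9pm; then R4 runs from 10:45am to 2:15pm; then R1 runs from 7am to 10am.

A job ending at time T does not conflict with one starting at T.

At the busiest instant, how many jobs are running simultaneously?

Sort all start/end points and keep a running count:
7am start R1 → 1
8:30am start R2 → 2
10am end R1 → 1
10:30am start R3 → 2
10:45am start R4 → 3
12:30pm end R2 → 2
1:15pm end R3 → 1
2:15pm end R4 → 0
2:15pm start R6 → 1
4:30pm end R6 → 0
5pm start R5 → 1
9pm end R5 → 0
Peak is 3, at 10:45am (R2, R3, R4).

3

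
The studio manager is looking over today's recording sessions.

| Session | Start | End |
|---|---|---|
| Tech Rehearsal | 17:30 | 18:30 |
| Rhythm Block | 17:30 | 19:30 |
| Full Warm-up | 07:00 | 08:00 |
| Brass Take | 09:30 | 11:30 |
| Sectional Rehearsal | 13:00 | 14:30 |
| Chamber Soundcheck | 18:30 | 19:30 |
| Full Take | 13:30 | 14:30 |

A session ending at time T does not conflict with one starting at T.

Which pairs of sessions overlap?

Chamber Soundcheck & Rhythm Block, Full Take & Sectional Rehearsal, Rhythm Block & Tech Rehearsal

Sorted by start: Full Warm-up, Brass Take, Sectional Rehearsal, Full Take, Tech Rehearsal, Rhythm Block, Chamber Soundcheck.
Brass Take starts after Full Warm-up ends, so nothing later overlaps Full Warm-up either.
Sectional Rehearsal starts after Brass Take ends, so nothing later overlaps Brass Take either.
Full Take starts before Sectional Rehearsal ends → Sectional Rehearsal and Full Take overlap.
Tech Rehearsal starts after Sectional Rehearsal ends, so nothing later overlaps Sectional Rehearsal either.
Tech Rehearsal starts after Full Take ends, so nothing later overlaps Full Take either.
Rhythm Block starts before Tech Rehearsal ends → Tech Rehearsal and Rhythm Block overlap.
Chamber Soundcheck starts exactly when Tech Rehearsal ends (back-to-back, no overlap).
Chamber Soundcheck starts before Rhythm Block ends → Rhythm Block and Chamber Soundcheck overlap.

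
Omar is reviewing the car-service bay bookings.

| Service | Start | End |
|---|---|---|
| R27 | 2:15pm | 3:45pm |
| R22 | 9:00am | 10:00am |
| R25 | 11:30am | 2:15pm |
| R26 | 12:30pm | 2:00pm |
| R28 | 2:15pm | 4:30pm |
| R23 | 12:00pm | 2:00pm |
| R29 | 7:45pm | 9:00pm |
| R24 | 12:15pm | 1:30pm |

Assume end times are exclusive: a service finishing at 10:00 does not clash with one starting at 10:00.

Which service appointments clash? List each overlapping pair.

R23 & R24, R23 & R25, R23 & R26, R24 & R25, R24 & R26, R25 & R26, R27 & R28

Sorted by start: R22, R25, R23, R24, R26, R27, R28, R29.
R25 starts after R22 ends, so R22 has no further overlaps.
R23 starts before R25 ends → R25 and R23 overlap.
R24 starts before R25 ends → R25 and R24 overlap.
R26 starts before R25 ends → R25 and R26 overlap.
R27 starts exactly when R25 ends (back-to-back, no overlap), so R25 has no further overlaps.
R24 starts before R23 ends → R23 and R24 overlap.
R26 starts before R23 ends → R23 and R26 overlap.
R27 starts after R23 ends, so R23 has no further overlaps.
R26 starts before R24 ends → R24 and R26 overlap.
R27 starts after R24 ends, so R24 has no further overlaps.
R27 starts after R26 ends, so R26 has no further overlaps.
R28 starts before R27 ends → R27 and R28 overlap.
R29 starts after R27 ends.
R29 starts after R28 ends.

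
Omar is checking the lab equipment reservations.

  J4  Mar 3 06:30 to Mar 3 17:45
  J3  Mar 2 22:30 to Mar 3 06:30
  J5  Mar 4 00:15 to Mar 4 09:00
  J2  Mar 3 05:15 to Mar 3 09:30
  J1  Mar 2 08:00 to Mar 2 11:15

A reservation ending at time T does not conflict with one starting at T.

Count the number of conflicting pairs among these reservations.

2

Check each pair: they overlap iff neither finishes before the other starts.
Sorted by start: J1, J3, J2, J4, J5.
J3 starts after J1 ends, so nothing later overlaps J1 either.
J2 starts before J3 ends → J3 and J2 overlap.
J4 starts exactly when J3 ends (back-to-back, no overlap), so nothing later overlaps J3 either.
J4 starts before J2 ends → J2 and J4 overlap.
J5 starts after J2 ends.
J5 starts after J4 ends.
Overlapping pairs: J2 & J3, J2 & J4 — 2 in total.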